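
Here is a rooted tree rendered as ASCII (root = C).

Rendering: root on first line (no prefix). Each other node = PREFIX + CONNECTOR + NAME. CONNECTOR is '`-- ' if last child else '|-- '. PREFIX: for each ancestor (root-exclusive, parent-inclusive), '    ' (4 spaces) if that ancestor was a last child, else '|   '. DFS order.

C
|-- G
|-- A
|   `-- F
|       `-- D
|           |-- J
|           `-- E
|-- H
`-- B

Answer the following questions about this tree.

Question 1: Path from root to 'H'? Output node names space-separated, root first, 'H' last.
Walk down from root: C -> H

Answer: C H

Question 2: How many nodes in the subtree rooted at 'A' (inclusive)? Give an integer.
Answer: 5

Derivation:
Subtree rooted at A contains: A, D, E, F, J
Count = 5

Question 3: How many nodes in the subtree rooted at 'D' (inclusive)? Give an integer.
Answer: 3

Derivation:
Subtree rooted at D contains: D, E, J
Count = 3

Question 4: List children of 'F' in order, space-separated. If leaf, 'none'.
Answer: D

Derivation:
Node F's children (from adjacency): D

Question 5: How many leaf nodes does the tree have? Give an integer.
Answer: 5

Derivation:
Leaves (nodes with no children): B, E, G, H, J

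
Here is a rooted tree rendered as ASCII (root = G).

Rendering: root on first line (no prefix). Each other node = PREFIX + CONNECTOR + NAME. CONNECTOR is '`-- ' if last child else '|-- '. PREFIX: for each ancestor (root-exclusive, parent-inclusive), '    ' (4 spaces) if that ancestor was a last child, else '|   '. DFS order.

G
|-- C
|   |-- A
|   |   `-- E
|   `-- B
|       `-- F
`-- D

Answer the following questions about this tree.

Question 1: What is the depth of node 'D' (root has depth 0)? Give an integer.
Answer: 1

Derivation:
Path from root to D: G -> D
Depth = number of edges = 1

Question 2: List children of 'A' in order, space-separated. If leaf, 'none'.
Node A's children (from adjacency): E

Answer: E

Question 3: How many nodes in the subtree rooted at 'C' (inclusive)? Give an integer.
Answer: 5

Derivation:
Subtree rooted at C contains: A, B, C, E, F
Count = 5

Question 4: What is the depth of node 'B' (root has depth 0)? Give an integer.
Path from root to B: G -> C -> B
Depth = number of edges = 2

Answer: 2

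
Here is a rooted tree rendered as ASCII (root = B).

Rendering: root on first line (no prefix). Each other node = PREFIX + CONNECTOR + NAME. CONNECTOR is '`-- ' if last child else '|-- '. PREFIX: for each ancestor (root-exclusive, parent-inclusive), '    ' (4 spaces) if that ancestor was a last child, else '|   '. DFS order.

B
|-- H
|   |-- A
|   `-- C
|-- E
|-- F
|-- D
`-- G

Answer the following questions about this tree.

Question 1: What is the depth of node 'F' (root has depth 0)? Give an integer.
Answer: 1

Derivation:
Path from root to F: B -> F
Depth = number of edges = 1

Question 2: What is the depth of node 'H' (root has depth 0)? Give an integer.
Path from root to H: B -> H
Depth = number of edges = 1

Answer: 1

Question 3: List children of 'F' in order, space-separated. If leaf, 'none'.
Answer: none

Derivation:
Node F's children (from adjacency): (leaf)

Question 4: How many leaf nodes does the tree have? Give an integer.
Leaves (nodes with no children): A, C, D, E, F, G

Answer: 6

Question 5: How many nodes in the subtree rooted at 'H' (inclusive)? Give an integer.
Subtree rooted at H contains: A, C, H
Count = 3

Answer: 3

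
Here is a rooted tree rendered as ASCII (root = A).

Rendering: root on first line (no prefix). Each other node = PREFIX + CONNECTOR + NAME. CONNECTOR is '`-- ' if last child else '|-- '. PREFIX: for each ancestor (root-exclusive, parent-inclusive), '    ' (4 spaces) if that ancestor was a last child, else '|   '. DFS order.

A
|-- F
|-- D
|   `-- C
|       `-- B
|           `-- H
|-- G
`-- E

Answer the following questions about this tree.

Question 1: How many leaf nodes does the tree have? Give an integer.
Answer: 4

Derivation:
Leaves (nodes with no children): E, F, G, H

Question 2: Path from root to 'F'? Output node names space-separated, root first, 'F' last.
Answer: A F

Derivation:
Walk down from root: A -> F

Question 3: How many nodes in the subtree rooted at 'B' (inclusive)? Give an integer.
Answer: 2

Derivation:
Subtree rooted at B contains: B, H
Count = 2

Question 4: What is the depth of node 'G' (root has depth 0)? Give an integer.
Answer: 1

Derivation:
Path from root to G: A -> G
Depth = number of edges = 1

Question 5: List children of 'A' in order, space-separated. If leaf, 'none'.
Answer: F D G E

Derivation:
Node A's children (from adjacency): F, D, G, E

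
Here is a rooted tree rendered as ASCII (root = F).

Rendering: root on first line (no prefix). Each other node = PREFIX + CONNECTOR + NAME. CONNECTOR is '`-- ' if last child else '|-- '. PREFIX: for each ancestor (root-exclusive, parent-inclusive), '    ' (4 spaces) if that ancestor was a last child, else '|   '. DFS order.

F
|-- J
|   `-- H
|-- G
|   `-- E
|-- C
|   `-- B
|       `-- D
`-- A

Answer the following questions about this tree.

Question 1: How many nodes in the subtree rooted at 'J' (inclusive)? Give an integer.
Subtree rooted at J contains: H, J
Count = 2

Answer: 2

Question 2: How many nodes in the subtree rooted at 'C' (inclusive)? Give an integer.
Subtree rooted at C contains: B, C, D
Count = 3

Answer: 3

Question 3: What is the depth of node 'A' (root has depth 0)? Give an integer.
Path from root to A: F -> A
Depth = number of edges = 1

Answer: 1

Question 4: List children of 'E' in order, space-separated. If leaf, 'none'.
Answer: none

Derivation:
Node E's children (from adjacency): (leaf)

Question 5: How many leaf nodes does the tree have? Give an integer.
Leaves (nodes with no children): A, D, E, H

Answer: 4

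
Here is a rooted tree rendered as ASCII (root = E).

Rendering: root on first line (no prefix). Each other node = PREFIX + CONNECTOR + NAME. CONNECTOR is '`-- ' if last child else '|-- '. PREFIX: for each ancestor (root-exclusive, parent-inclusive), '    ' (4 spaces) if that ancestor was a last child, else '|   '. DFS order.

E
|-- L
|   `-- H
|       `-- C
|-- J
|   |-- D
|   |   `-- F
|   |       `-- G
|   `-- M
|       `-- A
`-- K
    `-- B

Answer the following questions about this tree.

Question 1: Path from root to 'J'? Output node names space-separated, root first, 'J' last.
Answer: E J

Derivation:
Walk down from root: E -> J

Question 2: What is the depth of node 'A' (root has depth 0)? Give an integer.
Answer: 3

Derivation:
Path from root to A: E -> J -> M -> A
Depth = number of edges = 3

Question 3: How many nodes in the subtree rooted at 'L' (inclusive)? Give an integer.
Answer: 3

Derivation:
Subtree rooted at L contains: C, H, L
Count = 3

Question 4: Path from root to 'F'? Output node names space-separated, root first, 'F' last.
Walk down from root: E -> J -> D -> F

Answer: E J D F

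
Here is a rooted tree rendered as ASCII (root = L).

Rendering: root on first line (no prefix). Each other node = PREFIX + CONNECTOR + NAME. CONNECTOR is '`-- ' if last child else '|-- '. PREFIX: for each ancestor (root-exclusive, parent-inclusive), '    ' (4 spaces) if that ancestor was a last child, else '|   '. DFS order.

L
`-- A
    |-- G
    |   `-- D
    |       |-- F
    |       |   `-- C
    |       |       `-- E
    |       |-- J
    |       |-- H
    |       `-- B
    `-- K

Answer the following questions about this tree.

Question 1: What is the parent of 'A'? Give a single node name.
Scan adjacency: A appears as child of L

Answer: L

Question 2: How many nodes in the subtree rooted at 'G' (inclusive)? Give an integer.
Answer: 8

Derivation:
Subtree rooted at G contains: B, C, D, E, F, G, H, J
Count = 8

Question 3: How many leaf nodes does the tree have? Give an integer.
Leaves (nodes with no children): B, E, H, J, K

Answer: 5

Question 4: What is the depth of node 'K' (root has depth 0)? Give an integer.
Path from root to K: L -> A -> K
Depth = number of edges = 2

Answer: 2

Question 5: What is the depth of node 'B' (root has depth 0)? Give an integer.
Path from root to B: L -> A -> G -> D -> B
Depth = number of edges = 4

Answer: 4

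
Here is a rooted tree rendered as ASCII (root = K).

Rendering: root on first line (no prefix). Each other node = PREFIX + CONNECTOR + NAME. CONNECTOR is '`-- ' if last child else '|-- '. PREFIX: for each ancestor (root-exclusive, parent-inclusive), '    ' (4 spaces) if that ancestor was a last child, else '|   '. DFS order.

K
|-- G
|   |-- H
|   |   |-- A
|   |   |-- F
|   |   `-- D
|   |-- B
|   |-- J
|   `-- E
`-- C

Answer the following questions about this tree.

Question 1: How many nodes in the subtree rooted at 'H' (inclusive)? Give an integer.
Subtree rooted at H contains: A, D, F, H
Count = 4

Answer: 4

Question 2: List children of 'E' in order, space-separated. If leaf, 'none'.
Answer: none

Derivation:
Node E's children (from adjacency): (leaf)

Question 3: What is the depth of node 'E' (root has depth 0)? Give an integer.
Answer: 2

Derivation:
Path from root to E: K -> G -> E
Depth = number of edges = 2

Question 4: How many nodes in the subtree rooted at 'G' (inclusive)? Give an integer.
Subtree rooted at G contains: A, B, D, E, F, G, H, J
Count = 8

Answer: 8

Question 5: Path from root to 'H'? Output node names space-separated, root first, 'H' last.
Answer: K G H

Derivation:
Walk down from root: K -> G -> H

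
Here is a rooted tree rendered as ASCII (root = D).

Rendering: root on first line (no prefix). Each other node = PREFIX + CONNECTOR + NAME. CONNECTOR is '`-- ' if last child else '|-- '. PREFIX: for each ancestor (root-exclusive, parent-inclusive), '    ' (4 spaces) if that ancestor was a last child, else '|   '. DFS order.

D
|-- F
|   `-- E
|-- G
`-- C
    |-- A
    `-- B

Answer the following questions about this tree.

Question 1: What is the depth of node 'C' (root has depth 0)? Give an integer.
Answer: 1

Derivation:
Path from root to C: D -> C
Depth = number of edges = 1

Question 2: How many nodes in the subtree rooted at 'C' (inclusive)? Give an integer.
Answer: 3

Derivation:
Subtree rooted at C contains: A, B, C
Count = 3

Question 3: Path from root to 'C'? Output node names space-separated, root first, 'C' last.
Walk down from root: D -> C

Answer: D C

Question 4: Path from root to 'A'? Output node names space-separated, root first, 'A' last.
Answer: D C A

Derivation:
Walk down from root: D -> C -> A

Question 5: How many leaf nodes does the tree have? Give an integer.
Answer: 4

Derivation:
Leaves (nodes with no children): A, B, E, G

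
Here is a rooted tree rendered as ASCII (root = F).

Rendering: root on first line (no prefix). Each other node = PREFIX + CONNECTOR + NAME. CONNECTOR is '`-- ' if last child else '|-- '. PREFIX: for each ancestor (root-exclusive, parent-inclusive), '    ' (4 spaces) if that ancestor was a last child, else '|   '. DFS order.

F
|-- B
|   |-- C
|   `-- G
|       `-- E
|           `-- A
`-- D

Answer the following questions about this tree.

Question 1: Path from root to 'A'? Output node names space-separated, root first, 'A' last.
Walk down from root: F -> B -> G -> E -> A

Answer: F B G E A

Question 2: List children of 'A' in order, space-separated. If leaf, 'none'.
Node A's children (from adjacency): (leaf)

Answer: none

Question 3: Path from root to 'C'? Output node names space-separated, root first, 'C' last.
Answer: F B C

Derivation:
Walk down from root: F -> B -> C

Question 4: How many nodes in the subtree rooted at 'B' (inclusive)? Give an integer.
Subtree rooted at B contains: A, B, C, E, G
Count = 5

Answer: 5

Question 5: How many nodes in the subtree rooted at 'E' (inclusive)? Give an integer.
Subtree rooted at E contains: A, E
Count = 2

Answer: 2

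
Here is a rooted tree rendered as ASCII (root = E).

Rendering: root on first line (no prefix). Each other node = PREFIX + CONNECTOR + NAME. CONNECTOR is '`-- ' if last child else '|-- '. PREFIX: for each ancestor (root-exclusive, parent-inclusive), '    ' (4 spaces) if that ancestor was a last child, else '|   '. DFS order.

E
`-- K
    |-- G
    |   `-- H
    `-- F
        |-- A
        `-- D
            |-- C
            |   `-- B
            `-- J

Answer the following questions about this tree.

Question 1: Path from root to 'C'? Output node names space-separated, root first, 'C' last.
Walk down from root: E -> K -> F -> D -> C

Answer: E K F D C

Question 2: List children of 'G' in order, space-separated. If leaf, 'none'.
Answer: H

Derivation:
Node G's children (from adjacency): H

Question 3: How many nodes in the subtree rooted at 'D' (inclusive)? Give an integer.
Answer: 4

Derivation:
Subtree rooted at D contains: B, C, D, J
Count = 4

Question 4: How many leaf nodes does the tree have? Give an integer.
Leaves (nodes with no children): A, B, H, J

Answer: 4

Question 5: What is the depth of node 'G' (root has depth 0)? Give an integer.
Path from root to G: E -> K -> G
Depth = number of edges = 2

Answer: 2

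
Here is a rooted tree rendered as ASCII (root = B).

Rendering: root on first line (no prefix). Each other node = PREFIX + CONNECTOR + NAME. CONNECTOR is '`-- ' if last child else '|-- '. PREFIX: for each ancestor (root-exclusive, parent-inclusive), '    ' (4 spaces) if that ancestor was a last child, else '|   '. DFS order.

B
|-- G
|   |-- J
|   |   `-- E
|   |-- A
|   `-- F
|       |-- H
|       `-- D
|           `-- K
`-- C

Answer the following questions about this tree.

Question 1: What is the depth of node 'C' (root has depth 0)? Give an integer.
Path from root to C: B -> C
Depth = number of edges = 1

Answer: 1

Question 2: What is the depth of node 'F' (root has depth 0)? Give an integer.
Path from root to F: B -> G -> F
Depth = number of edges = 2

Answer: 2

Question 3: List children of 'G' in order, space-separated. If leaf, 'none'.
Answer: J A F

Derivation:
Node G's children (from adjacency): J, A, F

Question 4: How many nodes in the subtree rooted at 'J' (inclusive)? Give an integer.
Subtree rooted at J contains: E, J
Count = 2

Answer: 2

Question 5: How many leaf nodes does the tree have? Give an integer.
Leaves (nodes with no children): A, C, E, H, K

Answer: 5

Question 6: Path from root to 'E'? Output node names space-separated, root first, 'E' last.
Answer: B G J E

Derivation:
Walk down from root: B -> G -> J -> E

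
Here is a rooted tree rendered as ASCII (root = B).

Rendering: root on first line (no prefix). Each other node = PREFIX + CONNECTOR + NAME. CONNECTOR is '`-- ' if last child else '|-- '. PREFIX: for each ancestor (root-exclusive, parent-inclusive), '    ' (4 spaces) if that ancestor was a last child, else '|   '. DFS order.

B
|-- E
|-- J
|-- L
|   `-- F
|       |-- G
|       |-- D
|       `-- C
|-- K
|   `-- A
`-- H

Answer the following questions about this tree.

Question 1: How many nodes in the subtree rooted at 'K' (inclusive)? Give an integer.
Subtree rooted at K contains: A, K
Count = 2

Answer: 2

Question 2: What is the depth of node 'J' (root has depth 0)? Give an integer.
Answer: 1

Derivation:
Path from root to J: B -> J
Depth = number of edges = 1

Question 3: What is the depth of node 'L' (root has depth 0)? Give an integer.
Answer: 1

Derivation:
Path from root to L: B -> L
Depth = number of edges = 1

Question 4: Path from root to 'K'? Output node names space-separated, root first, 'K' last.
Walk down from root: B -> K

Answer: B K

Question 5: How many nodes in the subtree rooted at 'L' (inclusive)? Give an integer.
Answer: 5

Derivation:
Subtree rooted at L contains: C, D, F, G, L
Count = 5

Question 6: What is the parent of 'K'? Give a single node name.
Answer: B

Derivation:
Scan adjacency: K appears as child of B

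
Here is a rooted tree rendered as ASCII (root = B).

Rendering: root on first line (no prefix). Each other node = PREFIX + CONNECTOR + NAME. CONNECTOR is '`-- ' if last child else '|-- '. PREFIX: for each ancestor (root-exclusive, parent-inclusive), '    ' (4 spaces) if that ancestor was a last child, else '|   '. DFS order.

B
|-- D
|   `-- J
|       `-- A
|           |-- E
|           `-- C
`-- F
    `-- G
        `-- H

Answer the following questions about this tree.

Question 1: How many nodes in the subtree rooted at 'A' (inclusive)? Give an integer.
Subtree rooted at A contains: A, C, E
Count = 3

Answer: 3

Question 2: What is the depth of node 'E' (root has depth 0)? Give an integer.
Path from root to E: B -> D -> J -> A -> E
Depth = number of edges = 4

Answer: 4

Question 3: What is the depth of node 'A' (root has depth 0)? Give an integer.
Path from root to A: B -> D -> J -> A
Depth = number of edges = 3

Answer: 3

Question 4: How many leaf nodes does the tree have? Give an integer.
Leaves (nodes with no children): C, E, H

Answer: 3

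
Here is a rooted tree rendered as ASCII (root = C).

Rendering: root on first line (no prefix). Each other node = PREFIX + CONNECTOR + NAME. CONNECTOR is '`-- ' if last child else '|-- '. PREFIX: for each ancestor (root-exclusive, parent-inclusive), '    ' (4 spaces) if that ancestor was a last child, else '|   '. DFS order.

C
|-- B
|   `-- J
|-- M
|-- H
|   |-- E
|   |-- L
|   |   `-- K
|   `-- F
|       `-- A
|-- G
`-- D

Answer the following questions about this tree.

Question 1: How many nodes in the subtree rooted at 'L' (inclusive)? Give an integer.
Answer: 2

Derivation:
Subtree rooted at L contains: K, L
Count = 2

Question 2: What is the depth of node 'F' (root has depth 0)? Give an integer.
Path from root to F: C -> H -> F
Depth = number of edges = 2

Answer: 2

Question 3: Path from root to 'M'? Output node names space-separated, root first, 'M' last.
Walk down from root: C -> M

Answer: C M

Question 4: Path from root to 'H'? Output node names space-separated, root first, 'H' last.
Answer: C H

Derivation:
Walk down from root: C -> H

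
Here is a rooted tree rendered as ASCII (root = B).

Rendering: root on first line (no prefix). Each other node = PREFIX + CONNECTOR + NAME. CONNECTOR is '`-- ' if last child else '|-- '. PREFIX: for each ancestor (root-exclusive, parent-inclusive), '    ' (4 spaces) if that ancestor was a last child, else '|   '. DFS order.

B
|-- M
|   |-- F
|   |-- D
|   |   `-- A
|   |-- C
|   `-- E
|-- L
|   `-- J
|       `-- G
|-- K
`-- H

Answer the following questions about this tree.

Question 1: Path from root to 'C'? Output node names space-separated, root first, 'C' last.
Answer: B M C

Derivation:
Walk down from root: B -> M -> C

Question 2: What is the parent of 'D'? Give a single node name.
Scan adjacency: D appears as child of M

Answer: M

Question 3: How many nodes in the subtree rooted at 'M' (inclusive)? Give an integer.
Subtree rooted at M contains: A, C, D, E, F, M
Count = 6

Answer: 6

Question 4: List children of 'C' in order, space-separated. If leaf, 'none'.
Node C's children (from adjacency): (leaf)

Answer: none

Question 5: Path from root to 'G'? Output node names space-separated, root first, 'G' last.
Answer: B L J G

Derivation:
Walk down from root: B -> L -> J -> G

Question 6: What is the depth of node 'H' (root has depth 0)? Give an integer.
Path from root to H: B -> H
Depth = number of edges = 1

Answer: 1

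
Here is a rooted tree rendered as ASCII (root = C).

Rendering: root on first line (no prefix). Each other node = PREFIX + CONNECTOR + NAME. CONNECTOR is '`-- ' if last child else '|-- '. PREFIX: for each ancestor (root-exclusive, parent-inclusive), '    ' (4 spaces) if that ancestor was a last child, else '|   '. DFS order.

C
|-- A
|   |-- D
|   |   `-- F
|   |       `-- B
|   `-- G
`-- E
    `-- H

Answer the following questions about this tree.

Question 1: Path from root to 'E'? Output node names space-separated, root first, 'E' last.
Answer: C E

Derivation:
Walk down from root: C -> E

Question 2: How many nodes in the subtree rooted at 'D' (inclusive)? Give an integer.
Subtree rooted at D contains: B, D, F
Count = 3

Answer: 3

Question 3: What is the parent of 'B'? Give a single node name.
Answer: F

Derivation:
Scan adjacency: B appears as child of F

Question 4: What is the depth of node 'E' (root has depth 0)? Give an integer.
Path from root to E: C -> E
Depth = number of edges = 1

Answer: 1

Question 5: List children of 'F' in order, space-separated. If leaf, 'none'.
Answer: B

Derivation:
Node F's children (from adjacency): B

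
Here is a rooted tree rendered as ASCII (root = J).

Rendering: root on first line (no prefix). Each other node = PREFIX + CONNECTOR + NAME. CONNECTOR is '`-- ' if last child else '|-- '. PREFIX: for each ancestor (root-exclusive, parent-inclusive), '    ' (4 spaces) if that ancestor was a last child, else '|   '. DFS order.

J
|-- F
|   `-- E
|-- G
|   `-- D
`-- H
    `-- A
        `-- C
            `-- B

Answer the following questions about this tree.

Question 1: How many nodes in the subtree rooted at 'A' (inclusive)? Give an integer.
Answer: 3

Derivation:
Subtree rooted at A contains: A, B, C
Count = 3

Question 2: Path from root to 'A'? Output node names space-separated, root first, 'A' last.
Answer: J H A

Derivation:
Walk down from root: J -> H -> A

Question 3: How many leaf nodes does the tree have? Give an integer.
Leaves (nodes with no children): B, D, E

Answer: 3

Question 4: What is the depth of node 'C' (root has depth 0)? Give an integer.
Path from root to C: J -> H -> A -> C
Depth = number of edges = 3

Answer: 3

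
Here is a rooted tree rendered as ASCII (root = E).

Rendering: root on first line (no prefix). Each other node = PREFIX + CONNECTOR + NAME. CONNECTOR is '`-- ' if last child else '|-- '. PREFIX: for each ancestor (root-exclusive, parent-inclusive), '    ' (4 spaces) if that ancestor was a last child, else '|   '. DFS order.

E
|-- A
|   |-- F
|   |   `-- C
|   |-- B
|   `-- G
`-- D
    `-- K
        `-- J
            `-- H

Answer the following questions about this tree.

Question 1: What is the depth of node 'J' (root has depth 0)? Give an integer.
Answer: 3

Derivation:
Path from root to J: E -> D -> K -> J
Depth = number of edges = 3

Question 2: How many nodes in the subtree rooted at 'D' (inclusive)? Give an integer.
Answer: 4

Derivation:
Subtree rooted at D contains: D, H, J, K
Count = 4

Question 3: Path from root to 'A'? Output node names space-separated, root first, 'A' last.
Answer: E A

Derivation:
Walk down from root: E -> A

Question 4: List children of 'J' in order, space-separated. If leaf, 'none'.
Answer: H

Derivation:
Node J's children (from adjacency): H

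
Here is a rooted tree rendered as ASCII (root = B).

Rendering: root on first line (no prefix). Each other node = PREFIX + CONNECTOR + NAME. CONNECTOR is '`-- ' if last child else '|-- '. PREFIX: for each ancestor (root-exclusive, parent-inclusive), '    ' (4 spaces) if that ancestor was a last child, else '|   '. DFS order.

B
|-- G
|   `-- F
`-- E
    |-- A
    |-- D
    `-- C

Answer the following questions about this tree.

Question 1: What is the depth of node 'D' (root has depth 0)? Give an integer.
Answer: 2

Derivation:
Path from root to D: B -> E -> D
Depth = number of edges = 2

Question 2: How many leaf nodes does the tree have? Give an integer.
Leaves (nodes with no children): A, C, D, F

Answer: 4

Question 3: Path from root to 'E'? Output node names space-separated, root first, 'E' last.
Answer: B E

Derivation:
Walk down from root: B -> E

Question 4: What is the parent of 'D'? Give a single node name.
Answer: E

Derivation:
Scan adjacency: D appears as child of E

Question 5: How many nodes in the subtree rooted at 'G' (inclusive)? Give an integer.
Subtree rooted at G contains: F, G
Count = 2

Answer: 2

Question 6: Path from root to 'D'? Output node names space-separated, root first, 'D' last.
Answer: B E D

Derivation:
Walk down from root: B -> E -> D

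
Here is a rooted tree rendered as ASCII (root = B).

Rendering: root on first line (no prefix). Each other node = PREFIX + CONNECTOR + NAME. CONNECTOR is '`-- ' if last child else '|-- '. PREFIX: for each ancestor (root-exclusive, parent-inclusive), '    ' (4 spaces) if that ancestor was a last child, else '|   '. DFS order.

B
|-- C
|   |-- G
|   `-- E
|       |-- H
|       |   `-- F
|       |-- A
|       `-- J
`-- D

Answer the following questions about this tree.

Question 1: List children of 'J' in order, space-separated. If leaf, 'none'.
Answer: none

Derivation:
Node J's children (from adjacency): (leaf)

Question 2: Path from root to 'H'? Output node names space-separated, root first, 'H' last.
Answer: B C E H

Derivation:
Walk down from root: B -> C -> E -> H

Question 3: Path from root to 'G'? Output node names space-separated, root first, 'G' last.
Walk down from root: B -> C -> G

Answer: B C G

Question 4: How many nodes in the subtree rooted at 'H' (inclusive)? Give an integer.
Subtree rooted at H contains: F, H
Count = 2

Answer: 2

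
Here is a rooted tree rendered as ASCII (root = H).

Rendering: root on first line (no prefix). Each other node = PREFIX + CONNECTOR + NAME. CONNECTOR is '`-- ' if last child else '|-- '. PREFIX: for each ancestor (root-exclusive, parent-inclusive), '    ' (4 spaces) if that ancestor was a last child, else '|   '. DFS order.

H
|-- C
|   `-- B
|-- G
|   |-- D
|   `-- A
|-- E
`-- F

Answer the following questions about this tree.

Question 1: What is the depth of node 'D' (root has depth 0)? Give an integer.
Answer: 2

Derivation:
Path from root to D: H -> G -> D
Depth = number of edges = 2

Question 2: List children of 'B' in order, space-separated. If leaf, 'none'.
Answer: none

Derivation:
Node B's children (from adjacency): (leaf)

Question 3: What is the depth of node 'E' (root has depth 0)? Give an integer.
Path from root to E: H -> E
Depth = number of edges = 1

Answer: 1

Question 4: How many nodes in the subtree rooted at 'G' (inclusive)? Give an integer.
Answer: 3

Derivation:
Subtree rooted at G contains: A, D, G
Count = 3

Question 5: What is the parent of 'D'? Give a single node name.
Answer: G

Derivation:
Scan adjacency: D appears as child of G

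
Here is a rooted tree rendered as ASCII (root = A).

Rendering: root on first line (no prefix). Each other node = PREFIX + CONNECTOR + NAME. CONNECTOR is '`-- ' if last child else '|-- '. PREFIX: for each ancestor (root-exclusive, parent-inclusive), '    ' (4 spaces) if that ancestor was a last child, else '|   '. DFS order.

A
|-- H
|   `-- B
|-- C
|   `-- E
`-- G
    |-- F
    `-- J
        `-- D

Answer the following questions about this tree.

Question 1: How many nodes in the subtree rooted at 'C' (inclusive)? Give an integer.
Answer: 2

Derivation:
Subtree rooted at C contains: C, E
Count = 2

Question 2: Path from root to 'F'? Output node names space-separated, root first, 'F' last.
Walk down from root: A -> G -> F

Answer: A G F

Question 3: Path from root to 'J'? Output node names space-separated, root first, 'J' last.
Answer: A G J

Derivation:
Walk down from root: A -> G -> J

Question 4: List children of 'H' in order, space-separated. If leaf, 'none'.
Node H's children (from adjacency): B

Answer: B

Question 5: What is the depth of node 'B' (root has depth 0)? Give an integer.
Path from root to B: A -> H -> B
Depth = number of edges = 2

Answer: 2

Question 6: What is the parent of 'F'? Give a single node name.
Scan adjacency: F appears as child of G

Answer: G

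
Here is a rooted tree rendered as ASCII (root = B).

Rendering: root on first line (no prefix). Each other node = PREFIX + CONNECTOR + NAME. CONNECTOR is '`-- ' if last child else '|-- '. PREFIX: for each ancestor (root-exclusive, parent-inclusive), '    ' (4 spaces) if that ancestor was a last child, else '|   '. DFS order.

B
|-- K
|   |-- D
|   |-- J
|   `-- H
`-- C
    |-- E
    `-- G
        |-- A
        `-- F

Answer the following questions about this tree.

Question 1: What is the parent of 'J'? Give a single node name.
Answer: K

Derivation:
Scan adjacency: J appears as child of K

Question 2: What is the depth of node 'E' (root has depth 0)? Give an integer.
Path from root to E: B -> C -> E
Depth = number of edges = 2

Answer: 2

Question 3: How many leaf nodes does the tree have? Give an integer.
Leaves (nodes with no children): A, D, E, F, H, J

Answer: 6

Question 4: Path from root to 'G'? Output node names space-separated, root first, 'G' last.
Walk down from root: B -> C -> G

Answer: B C G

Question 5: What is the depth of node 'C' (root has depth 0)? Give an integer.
Path from root to C: B -> C
Depth = number of edges = 1

Answer: 1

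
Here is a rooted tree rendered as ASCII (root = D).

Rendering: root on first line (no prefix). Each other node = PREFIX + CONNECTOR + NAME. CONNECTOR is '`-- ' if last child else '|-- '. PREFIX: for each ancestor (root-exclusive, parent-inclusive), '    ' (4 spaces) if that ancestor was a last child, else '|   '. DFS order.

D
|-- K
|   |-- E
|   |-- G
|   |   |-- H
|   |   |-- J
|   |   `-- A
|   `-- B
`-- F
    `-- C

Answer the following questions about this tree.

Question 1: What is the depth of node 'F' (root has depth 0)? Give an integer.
Answer: 1

Derivation:
Path from root to F: D -> F
Depth = number of edges = 1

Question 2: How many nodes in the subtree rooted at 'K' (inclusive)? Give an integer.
Subtree rooted at K contains: A, B, E, G, H, J, K
Count = 7

Answer: 7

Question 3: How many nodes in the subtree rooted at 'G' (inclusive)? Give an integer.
Answer: 4

Derivation:
Subtree rooted at G contains: A, G, H, J
Count = 4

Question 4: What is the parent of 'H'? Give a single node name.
Scan adjacency: H appears as child of G

Answer: G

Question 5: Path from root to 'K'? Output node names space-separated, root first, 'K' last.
Walk down from root: D -> K

Answer: D K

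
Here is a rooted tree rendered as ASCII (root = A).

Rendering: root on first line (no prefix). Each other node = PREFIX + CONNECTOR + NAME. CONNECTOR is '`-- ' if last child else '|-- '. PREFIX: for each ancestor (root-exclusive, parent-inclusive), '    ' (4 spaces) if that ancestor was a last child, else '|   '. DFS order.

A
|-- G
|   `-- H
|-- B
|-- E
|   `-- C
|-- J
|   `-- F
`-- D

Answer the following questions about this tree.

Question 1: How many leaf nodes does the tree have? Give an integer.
Answer: 5

Derivation:
Leaves (nodes with no children): B, C, D, F, H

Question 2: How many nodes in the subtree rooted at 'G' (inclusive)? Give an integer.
Answer: 2

Derivation:
Subtree rooted at G contains: G, H
Count = 2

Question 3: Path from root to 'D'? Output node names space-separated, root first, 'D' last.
Walk down from root: A -> D

Answer: A D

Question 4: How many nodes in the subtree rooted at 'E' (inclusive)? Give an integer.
Answer: 2

Derivation:
Subtree rooted at E contains: C, E
Count = 2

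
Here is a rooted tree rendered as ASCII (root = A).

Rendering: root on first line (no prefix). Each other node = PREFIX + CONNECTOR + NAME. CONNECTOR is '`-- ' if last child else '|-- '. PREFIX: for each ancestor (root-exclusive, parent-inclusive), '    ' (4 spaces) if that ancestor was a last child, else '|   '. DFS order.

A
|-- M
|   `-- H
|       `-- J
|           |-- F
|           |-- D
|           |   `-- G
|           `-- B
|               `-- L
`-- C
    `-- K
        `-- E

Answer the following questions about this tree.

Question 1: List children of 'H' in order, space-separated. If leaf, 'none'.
Node H's children (from adjacency): J

Answer: J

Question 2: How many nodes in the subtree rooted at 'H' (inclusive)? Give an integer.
Subtree rooted at H contains: B, D, F, G, H, J, L
Count = 7

Answer: 7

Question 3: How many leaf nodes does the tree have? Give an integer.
Leaves (nodes with no children): E, F, G, L

Answer: 4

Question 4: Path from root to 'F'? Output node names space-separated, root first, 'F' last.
Answer: A M H J F

Derivation:
Walk down from root: A -> M -> H -> J -> F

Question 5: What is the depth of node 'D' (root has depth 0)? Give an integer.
Answer: 4

Derivation:
Path from root to D: A -> M -> H -> J -> D
Depth = number of edges = 4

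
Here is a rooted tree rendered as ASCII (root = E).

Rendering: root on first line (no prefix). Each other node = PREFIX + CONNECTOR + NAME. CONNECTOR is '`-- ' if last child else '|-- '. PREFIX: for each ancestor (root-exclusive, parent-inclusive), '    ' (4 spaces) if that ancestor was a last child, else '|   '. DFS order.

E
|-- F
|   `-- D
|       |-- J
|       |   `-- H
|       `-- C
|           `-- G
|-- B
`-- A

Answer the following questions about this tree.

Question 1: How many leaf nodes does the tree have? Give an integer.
Answer: 4

Derivation:
Leaves (nodes with no children): A, B, G, H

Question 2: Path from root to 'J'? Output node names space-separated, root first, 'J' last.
Walk down from root: E -> F -> D -> J

Answer: E F D J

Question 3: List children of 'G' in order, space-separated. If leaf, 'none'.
Node G's children (from adjacency): (leaf)

Answer: none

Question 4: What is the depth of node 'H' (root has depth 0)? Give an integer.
Path from root to H: E -> F -> D -> J -> H
Depth = number of edges = 4

Answer: 4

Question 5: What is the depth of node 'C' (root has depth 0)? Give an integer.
Path from root to C: E -> F -> D -> C
Depth = number of edges = 3

Answer: 3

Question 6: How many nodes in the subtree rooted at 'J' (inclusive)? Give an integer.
Answer: 2

Derivation:
Subtree rooted at J contains: H, J
Count = 2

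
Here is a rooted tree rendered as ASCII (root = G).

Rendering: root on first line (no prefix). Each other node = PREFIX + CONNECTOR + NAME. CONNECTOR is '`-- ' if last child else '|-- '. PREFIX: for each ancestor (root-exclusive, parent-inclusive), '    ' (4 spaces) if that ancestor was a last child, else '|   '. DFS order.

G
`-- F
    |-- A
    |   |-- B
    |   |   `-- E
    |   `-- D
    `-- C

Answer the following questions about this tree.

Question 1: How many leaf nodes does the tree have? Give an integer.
Answer: 3

Derivation:
Leaves (nodes with no children): C, D, E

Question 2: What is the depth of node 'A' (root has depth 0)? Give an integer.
Path from root to A: G -> F -> A
Depth = number of edges = 2

Answer: 2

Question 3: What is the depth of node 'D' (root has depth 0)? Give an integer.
Path from root to D: G -> F -> A -> D
Depth = number of edges = 3

Answer: 3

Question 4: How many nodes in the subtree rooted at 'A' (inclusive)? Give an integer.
Answer: 4

Derivation:
Subtree rooted at A contains: A, B, D, E
Count = 4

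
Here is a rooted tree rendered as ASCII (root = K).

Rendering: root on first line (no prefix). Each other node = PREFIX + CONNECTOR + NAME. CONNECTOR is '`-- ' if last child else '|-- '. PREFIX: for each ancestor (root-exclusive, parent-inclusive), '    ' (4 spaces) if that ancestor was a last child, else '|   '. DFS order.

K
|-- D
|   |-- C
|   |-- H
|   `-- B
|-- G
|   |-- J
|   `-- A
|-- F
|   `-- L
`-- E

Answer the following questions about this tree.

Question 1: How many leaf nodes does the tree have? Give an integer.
Answer: 7

Derivation:
Leaves (nodes with no children): A, B, C, E, H, J, L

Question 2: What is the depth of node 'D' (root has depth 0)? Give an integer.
Path from root to D: K -> D
Depth = number of edges = 1

Answer: 1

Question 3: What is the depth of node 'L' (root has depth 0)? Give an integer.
Path from root to L: K -> F -> L
Depth = number of edges = 2

Answer: 2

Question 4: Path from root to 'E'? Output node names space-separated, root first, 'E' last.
Walk down from root: K -> E

Answer: K E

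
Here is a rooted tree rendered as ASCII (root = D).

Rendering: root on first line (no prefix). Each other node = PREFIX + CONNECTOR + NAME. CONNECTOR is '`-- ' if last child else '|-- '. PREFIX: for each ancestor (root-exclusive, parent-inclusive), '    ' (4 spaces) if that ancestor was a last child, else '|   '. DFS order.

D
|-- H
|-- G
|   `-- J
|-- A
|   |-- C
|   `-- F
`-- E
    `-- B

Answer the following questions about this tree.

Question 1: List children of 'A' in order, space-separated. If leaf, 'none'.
Answer: C F

Derivation:
Node A's children (from adjacency): C, F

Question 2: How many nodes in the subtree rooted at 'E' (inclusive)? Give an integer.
Subtree rooted at E contains: B, E
Count = 2

Answer: 2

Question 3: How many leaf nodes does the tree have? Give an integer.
Leaves (nodes with no children): B, C, F, H, J

Answer: 5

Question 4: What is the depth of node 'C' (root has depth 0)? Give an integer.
Answer: 2

Derivation:
Path from root to C: D -> A -> C
Depth = number of edges = 2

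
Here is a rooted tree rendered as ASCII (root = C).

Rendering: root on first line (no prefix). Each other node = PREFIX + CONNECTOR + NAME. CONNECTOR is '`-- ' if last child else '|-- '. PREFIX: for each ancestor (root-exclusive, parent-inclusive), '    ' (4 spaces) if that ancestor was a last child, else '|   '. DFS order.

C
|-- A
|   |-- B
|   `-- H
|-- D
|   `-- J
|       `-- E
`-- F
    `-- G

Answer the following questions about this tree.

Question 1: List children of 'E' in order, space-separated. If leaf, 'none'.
Node E's children (from adjacency): (leaf)

Answer: none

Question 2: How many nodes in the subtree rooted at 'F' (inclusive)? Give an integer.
Answer: 2

Derivation:
Subtree rooted at F contains: F, G
Count = 2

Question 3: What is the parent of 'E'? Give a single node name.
Answer: J

Derivation:
Scan adjacency: E appears as child of J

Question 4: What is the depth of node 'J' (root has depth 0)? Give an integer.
Path from root to J: C -> D -> J
Depth = number of edges = 2

Answer: 2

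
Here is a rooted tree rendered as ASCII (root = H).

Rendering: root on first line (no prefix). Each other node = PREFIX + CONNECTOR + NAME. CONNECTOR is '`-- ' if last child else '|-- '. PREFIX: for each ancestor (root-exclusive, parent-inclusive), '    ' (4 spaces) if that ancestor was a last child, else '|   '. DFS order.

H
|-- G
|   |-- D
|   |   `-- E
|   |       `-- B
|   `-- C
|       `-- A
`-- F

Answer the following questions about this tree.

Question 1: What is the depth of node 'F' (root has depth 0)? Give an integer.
Answer: 1

Derivation:
Path from root to F: H -> F
Depth = number of edges = 1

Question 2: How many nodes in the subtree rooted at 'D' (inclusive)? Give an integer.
Subtree rooted at D contains: B, D, E
Count = 3

Answer: 3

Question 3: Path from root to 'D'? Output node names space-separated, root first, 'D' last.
Answer: H G D

Derivation:
Walk down from root: H -> G -> D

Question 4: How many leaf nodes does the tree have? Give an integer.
Leaves (nodes with no children): A, B, F

Answer: 3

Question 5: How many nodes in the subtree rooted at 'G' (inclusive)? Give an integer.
Answer: 6

Derivation:
Subtree rooted at G contains: A, B, C, D, E, G
Count = 6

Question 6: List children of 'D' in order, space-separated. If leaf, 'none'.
Answer: E

Derivation:
Node D's children (from adjacency): E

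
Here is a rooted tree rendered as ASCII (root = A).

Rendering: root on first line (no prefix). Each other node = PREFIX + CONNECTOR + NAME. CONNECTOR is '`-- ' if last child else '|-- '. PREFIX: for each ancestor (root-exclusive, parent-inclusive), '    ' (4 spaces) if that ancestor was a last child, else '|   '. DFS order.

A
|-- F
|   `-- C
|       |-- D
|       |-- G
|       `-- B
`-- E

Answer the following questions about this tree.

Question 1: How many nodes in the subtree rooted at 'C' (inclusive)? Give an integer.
Answer: 4

Derivation:
Subtree rooted at C contains: B, C, D, G
Count = 4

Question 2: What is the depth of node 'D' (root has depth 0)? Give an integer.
Path from root to D: A -> F -> C -> D
Depth = number of edges = 3

Answer: 3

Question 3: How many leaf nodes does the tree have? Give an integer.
Leaves (nodes with no children): B, D, E, G

Answer: 4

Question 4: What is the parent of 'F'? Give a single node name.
Scan adjacency: F appears as child of A

Answer: A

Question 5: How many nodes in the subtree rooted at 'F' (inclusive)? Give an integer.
Subtree rooted at F contains: B, C, D, F, G
Count = 5

Answer: 5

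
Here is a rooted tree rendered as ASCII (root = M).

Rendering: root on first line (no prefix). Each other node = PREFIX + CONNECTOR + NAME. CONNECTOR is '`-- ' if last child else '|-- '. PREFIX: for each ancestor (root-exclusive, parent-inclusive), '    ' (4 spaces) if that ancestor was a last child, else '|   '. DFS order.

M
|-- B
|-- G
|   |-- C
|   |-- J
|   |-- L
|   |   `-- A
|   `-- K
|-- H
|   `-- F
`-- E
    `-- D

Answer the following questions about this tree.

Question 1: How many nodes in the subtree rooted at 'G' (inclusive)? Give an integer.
Subtree rooted at G contains: A, C, G, J, K, L
Count = 6

Answer: 6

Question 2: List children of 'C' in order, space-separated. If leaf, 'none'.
Answer: none

Derivation:
Node C's children (from adjacency): (leaf)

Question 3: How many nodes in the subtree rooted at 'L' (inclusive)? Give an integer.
Answer: 2

Derivation:
Subtree rooted at L contains: A, L
Count = 2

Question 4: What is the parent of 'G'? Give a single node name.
Answer: M

Derivation:
Scan adjacency: G appears as child of M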